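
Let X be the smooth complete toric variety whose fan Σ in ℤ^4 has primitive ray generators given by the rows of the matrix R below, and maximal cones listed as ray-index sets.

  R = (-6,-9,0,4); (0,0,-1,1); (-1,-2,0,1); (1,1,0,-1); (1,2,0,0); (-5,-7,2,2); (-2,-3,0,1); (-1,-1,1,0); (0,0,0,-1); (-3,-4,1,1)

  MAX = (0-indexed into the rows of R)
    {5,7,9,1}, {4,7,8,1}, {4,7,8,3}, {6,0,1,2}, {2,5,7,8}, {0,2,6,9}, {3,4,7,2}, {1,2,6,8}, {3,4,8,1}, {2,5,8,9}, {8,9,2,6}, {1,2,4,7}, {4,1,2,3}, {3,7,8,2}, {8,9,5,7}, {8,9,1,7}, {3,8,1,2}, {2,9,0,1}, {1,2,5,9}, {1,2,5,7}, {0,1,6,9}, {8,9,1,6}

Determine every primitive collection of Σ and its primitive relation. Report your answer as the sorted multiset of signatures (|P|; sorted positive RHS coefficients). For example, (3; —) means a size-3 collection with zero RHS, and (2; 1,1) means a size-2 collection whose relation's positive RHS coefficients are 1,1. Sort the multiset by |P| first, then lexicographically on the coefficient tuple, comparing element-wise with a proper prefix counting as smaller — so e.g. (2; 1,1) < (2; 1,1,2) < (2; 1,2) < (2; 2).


20 minimal non-faces of Δ(Σ) (on 10 rays):

  P={6,7}:  v_{6} + v_{7} = v_{9}  ⇒ sig = (2; 1)
  P={3,6}:  v_{3} + v_{6} = v_{2} + v_{8}  ⇒ sig = (2; 1,1)
  P={4,6}:  v_{4} + v_{6} = v_{1} + v_{7}  ⇒ sig = (2; 1,1)
  P={3,9}:  v_{3} + v_{9} = v_{2} + v_{7} + v_{8}  ⇒ sig = (2; 1,1,1)
  P={0,7}:  v_{0} + v_{7} = v_{1} + v_{2} + 2·v_{9}  ⇒ sig = (2; 1,1,2)
  P={4,5}:  v_{4} + v_{5} = v_{1} + v_{2} + 3·v_{7}  ⇒ sig = (2; 1,1,3)
  P={0,3}:  v_{0} + v_{3} = v_{2} + 2·v_{6}  ⇒ sig = (2; 1,2)
  P={0,4}:  v_{0} + v_{4} = 2·v_{1} + v_{5}  ⇒ sig = (2; 1,2)
  P={4,9}:  v_{4} + v_{9} = v_{1} + 2·v_{7}  ⇒ sig = (2; 1,2)
  P={5,6}:  v_{5} + v_{6} = v_{2} + 2·v_{9}  ⇒ sig = (2; 1,2)
  P={3,5}:  v_{3} + v_{5} = 2·v_{2} + 2·v_{7} + v_{8}  ⇒ sig = (2; 1,2,2)
  P={0,5}:  v_{0} + v_{5} = v_{1} + 2·v_{2} + 3·v_{9}  ⇒ sig = (2; 1,2,3)
  P={0,8}:  v_{0} + v_{8} = 3·v_{6}  ⇒ sig = (2; 3)
  P={1,3,7}:  v_{1} + v_{3} + v_{7} = 0  ⇒ sig = (3; —)
  P={2,4,8}:  v_{2} + v_{4} + v_{8} = 0  ⇒ sig = (3; —)
  P={2,7,9}:  v_{2} + v_{7} + v_{9} = v_{5}  ⇒ sig = (3; 1)
  P={1,5,8}:  v_{1} + v_{5} + v_{8} = v_{6} + v_{9}  ⇒ sig = (3; 1,1)
  P={1,2,6,9}:  v_{1} + v_{2} + v_{6} + v_{9} = v_{0}  ⇒ sig = (4; 1)
  P={1,2,7,8}:  v_{1} + v_{2} + v_{7} + v_{8} = v_{6}  ⇒ sig = (4; 1)
  P={1,2,8,9}:  v_{1} + v_{2} + v_{8} + v_{9} = 2·v_{6}  ⇒ sig = (4; 2)

so the primitive-relation signature multiset is
    (2; 1)
    (2; 1,1)
    (2; 1,1)
    (2; 1,1,1)
    (2; 1,1,2)
    (2; 1,1,3)
    (2; 1,2)
    (2; 1,2)
    (2; 1,2)
    (2; 1,2)
    (2; 1,2,2)
    (2; 1,2,3)
    (2; 3)
    (3; —)
    (3; —)
    (3; 1)
    (3; 1,1)
    (4; 1)
    (4; 1)
    (4; 2)


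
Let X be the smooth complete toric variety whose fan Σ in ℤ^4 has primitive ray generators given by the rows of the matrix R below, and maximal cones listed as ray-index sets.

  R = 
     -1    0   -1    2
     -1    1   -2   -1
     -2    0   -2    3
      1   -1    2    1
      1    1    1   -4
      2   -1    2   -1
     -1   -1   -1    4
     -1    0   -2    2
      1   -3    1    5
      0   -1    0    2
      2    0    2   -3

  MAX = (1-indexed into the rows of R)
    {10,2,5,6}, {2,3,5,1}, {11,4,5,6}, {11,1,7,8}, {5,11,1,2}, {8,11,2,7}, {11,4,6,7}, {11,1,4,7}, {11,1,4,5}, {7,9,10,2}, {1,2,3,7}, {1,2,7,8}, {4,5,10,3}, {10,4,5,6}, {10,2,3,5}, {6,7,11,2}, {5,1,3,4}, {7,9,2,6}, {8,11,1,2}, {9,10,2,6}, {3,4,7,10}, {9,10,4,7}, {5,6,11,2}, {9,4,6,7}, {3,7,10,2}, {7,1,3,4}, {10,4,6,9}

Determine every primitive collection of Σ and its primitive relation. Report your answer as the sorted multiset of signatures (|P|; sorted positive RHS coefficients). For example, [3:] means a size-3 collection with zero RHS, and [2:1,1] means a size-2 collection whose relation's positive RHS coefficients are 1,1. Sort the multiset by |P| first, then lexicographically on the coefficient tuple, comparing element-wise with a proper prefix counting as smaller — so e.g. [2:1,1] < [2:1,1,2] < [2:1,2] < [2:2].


19 collections generate NE(X_Σ); each relation:

  P = {2,4}:  v_{2} + v_{4} = 0  →  sig = [2:]
  P = {3,11}:  v_{3} + v_{11} = 0  →  sig = [2:]
  P = {5,7}:  v_{5} + v_{7} = 0  →  sig = [2:]
  P = {1,10}:  v_{1} + v_{10} = v_{7}  →  sig = [2:1]
  P = {3,6}:  v_{3} + v_{6} = v_{10}  →  sig = [2:1]
  P = {10,11}:  v_{10} + v_{11} = v_{6}  →  sig = [2:1]
  P = {1,6}:  v_{1} + v_{6} = v_{7} + v_{11}  →  sig = [2:1,1]
  P = {5,9}:  v_{5} + v_{9} = v_{6} + v_{10}  →  sig = [2:1,1]
  P = {3,8}:  v_{3} + v_{8} = v_{1} + v_{2} + v_{7}  →  sig = [2:1,1,1]
  P = {4,8}:  v_{4} + v_{8} = v_{1} + v_{7} + v_{11}  →  sig = [2:1,1,1]
  P = {5,8}:  v_{5} + v_{8} = v_{1} + v_{2} + v_{11}  →  sig = [2:1,1,1]
  P = {8,9}:  v_{8} + v_{9} = v_{2} + v_{6} + 3·v_{7} + v_{11}  →  sig = [2:1,1,1,3]
  P = {8,10}:  v_{8} + v_{10} = v_{2} + 2·v_{7} + v_{11}  →  sig = [2:1,1,2]
  P = {1,9}:  v_{1} + v_{9} = v_{6} + 2·v_{7}  →  sig = [2:1,2]
  P = {3,9}:  v_{3} + v_{9} = v_{7} + 2·v_{10}  →  sig = [2:1,2]
  P = {9,11}:  v_{9} + v_{11} = 2·v_{6} + v_{7}  →  sig = [2:1,2]
  P = {6,8}:  v_{6} + v_{8} = v_{2} + 2·v_{7} + 2·v_{11}  →  sig = [2:1,2,2]
  P = {6,7,10}:  v_{6} + v_{7} + v_{10} = v_{9}  →  sig = [3:1]
  P = {1,2,7,11}:  v_{1} + v_{2} + v_{7} + v_{11} = v_{8}  →  sig = [4:1]

Sorted signature multiset PRS(X):
[[2:], [2:], [2:], [2:1], [2:1], [2:1], [2:1,1], [2:1,1], [2:1,1,1], [2:1,1,1], [2:1,1,1], [2:1,1,1,3], [2:1,1,2], [2:1,2], [2:1,2], [2:1,2], [2:1,2,2], [3:1], [4:1]]


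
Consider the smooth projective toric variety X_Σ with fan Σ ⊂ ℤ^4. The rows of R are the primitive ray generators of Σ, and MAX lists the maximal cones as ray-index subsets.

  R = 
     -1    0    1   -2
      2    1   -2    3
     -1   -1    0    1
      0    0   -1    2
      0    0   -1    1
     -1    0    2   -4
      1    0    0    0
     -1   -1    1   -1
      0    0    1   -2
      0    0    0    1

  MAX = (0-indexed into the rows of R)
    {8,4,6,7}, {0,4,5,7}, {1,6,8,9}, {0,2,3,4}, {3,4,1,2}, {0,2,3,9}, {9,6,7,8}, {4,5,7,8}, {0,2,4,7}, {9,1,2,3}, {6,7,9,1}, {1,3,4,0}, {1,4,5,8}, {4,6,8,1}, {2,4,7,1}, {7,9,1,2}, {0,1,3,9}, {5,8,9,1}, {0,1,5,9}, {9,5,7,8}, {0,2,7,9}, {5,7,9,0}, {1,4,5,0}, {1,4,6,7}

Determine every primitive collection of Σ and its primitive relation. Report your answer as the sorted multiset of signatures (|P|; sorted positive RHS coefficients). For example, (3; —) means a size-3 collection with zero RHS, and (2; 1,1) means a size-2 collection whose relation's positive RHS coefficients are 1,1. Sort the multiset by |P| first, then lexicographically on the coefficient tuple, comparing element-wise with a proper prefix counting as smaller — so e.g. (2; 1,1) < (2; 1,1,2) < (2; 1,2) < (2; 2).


|primitive collections| = 15. Relations:

  {3,8}:  v_{3} + v_{8} = 0  →  sig = (2; —)
  {0,6}:  v_{0} + v_{6} = v_{8}  →  sig = (2; 1)
  {0,8}:  v_{0} + v_{8} = v_{5}  →  sig = (2; 1)
  {2,8}:  v_{2} + v_{8} = v_{7}  →  sig = (2; 1)
  {3,5}:  v_{3} + v_{5} = v_{0}  →  sig = (2; 1)
  {3,7}:  v_{3} + v_{7} = v_{2}  →  sig = (2; 1)
  {4,9}:  v_{4} + v_{9} = v_{3}  →  sig = (2; 1)
  {2,5}:  v_{2} + v_{5} = v_{0} + v_{7}  →  sig = (2; 1,1)
  {3,6}:  v_{3} + v_{6} = v_{1} + v_{7}  →  sig = (2; 1,1)
  {2,6}:  v_{2} + v_{6} = v_{1} + 2·v_{7}  →  sig = (2; 1,2)
  {5,6}:  v_{5} + v_{6} = 2·v_{8}  →  sig = (2; 2)
  {0,1,7}:  v_{0} + v_{1} + v_{7} = 0  →  sig = (3; —)
  {0,1,2}:  v_{0} + v_{1} + v_{2} = v_{3}  →  sig = (3; 1)
  {1,5,7}:  v_{1} + v_{5} + v_{7} = v_{8}  →  sig = (3; 1)
  {1,7,8}:  v_{1} + v_{7} + v_{8} = v_{6}  →  sig = (3; 1)

Signatures (|P|; sorted positive RHS coefficients), sorted:
{ (2; —),  (2; 1) ×6,  (2; 1,1) ×2,  (2; 1,2),  (2; 2),  (3; —),  (3; 1) ×3 }


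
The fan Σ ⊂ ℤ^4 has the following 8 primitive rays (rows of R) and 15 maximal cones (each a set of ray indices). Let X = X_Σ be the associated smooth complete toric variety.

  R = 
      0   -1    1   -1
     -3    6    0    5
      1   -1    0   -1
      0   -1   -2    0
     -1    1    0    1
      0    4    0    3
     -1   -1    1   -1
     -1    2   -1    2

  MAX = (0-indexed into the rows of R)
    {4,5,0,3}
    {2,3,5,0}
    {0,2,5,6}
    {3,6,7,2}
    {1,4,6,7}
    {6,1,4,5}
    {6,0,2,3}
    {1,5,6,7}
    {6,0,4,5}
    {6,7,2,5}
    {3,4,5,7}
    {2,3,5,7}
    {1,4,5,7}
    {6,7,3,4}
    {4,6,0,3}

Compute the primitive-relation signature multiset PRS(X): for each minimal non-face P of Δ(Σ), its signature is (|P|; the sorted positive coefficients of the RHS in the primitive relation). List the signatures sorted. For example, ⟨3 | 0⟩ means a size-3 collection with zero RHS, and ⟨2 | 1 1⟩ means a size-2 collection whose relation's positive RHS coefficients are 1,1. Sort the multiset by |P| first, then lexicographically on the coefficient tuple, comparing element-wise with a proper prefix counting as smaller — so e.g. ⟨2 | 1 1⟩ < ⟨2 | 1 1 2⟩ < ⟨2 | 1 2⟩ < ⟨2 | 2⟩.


Σ has 7 primitive collections:

  • {2,4}:  v_{2} + v_{4} = 0  so sig = ⟨2 | 0⟩
  • {0,7}:  v_{0} + v_{7} = v_{4}  so sig = ⟨2 | 1⟩
  • {1,2}:  v_{1} + v_{2} = v_{5} + v_{6} + v_{7}  so sig = ⟨2 | 1 1 1⟩
  • {0,1}:  v_{0} + v_{1} = 2·v_{4} + v_{5} + v_{6}  so sig = ⟨2 | 1 1 2⟩
  • {1,3}:  v_{1} + v_{3} = v_{4} + 2·v_{7}  so sig = ⟨2 | 1 2⟩
  • {3,5,6}:  v_{3} + v_{5} + v_{6} = v_{7}  so sig = ⟨3 | 1⟩
  • {4,5,6,7}:  v_{4} + v_{5} + v_{6} + v_{7} = v_{1}  so sig = ⟨4 | 1⟩

Sorted signature multiset PRS(X):
    ⟨2 | 0⟩
    ⟨2 | 1⟩
    ⟨2 | 1 1 1⟩
    ⟨2 | 1 1 2⟩
    ⟨2 | 1 2⟩
    ⟨3 | 1⟩
    ⟨4 | 1⟩


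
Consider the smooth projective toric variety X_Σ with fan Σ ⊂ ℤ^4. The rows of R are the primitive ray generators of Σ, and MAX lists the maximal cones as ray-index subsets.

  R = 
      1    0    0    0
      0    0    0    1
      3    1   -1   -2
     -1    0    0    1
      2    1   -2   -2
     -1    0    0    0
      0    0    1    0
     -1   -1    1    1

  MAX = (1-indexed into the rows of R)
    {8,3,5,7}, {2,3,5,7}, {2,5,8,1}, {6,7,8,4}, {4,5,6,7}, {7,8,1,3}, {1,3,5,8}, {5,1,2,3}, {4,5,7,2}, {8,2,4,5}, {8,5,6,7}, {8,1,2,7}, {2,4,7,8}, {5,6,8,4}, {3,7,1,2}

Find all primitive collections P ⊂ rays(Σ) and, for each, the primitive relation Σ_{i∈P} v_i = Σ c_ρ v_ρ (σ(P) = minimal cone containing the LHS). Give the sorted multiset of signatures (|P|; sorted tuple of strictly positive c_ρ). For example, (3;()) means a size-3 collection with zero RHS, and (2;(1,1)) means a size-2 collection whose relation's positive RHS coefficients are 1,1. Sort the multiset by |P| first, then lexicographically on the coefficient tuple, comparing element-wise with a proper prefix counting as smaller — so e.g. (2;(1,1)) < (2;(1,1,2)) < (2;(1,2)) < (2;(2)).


Δ(Σ) — 8 vertices, 9 min non-faces:

  • {1,6}:  v_{1} + v_{6} = 0 ; sig = (2;())
  • {1,4}:  v_{1} + v_{4} = v_{2} ; sig = (2;(1))
  • {2,6}:  v_{2} + v_{6} = v_{4} ; sig = (2;(1))
  • {3,6}:  v_{3} + v_{6} = v_{5} + v_{7} ; sig = (2;(1,1))
  • {3,4}:  v_{3} + v_{4} = v_{2} + v_{5} + v_{7} ; sig = (2;(1,1,1))
  • {1,5,7}:  v_{1} + v_{5} + v_{7} = v_{3} ; sig = (3;(1))
  • {2,3,8}:  v_{2} + v_{3} + v_{8} = 2·v_{1} ; sig = (3;(2))
  • {4,5,7,8}:  v_{4} + v_{5} + v_{7} + v_{8} = 0 ; sig = (4;())
  • {2,5,7,8}:  v_{2} + v_{5} + v_{7} + v_{8} = v_{1} ; sig = (4;(1))

Hence PRS(X_Σ) =
    |P|=2: 5 collections, coeffs (), (1), (1), (1,1), (1,1,1)
    |P|=3: 2 collections, coeffs (1), (2)
    |P|=4: 2 collections, coeffs (), (1)


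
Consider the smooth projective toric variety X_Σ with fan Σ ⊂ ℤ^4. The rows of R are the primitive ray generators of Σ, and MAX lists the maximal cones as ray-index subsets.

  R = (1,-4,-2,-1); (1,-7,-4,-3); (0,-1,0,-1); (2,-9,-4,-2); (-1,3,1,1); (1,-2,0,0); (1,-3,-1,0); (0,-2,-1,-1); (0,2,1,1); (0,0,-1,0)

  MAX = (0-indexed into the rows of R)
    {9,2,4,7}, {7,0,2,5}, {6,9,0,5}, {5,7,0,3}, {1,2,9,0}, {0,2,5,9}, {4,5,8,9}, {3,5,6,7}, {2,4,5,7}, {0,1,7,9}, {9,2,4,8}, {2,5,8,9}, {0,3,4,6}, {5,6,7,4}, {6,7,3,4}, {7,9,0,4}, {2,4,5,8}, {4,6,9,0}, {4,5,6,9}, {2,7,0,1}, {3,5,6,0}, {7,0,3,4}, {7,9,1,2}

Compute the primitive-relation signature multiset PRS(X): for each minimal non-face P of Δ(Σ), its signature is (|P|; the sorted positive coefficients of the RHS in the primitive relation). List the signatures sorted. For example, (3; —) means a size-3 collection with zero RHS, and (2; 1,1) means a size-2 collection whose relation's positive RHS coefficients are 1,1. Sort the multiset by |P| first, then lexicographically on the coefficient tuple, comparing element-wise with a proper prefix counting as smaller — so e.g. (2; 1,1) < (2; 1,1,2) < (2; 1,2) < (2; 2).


Minimal non-faces — 20 found among 10 rays, 23 max cones:

  • {7,8}:  v_{7} + v_{8} = 0 — sig = (2; —)
  • {0,8}:  v_{0} + v_{8} = v_{5} + v_{9} — sig = (2; 1,1)
  • {2,6}:  v_{2} + v_{6} = v_{5} + v_{7} — sig = (2; 1,1)
  • {3,8}:  v_{3} + v_{8} = v_{0} + v_{6} — sig = (2; 1,1)
  • {1,8}:  v_{1} + v_{8} = v_{0} + v_{2} + v_{9} — sig = (2; 1,1,1)
  • {2,3}:  v_{2} + v_{3} = v_{0} + v_{5} + 2·v_{7} — sig = (2; 1,1,2)
  • {6,8}:  v_{6} + v_{8} = v_{4} + 2·v_{5} + v_{9} — sig = (2; 1,1,2)
  • {1,4}:  v_{1} + v_{4} = 2·v_{7} + v_{9} — sig = (2; 1,2)
  • {1,5}:  v_{1} + v_{5} = 2·v_{0} + v_{2} — sig = (2; 1,2)
  • {1,6}:  v_{1} + v_{6} = 2·v_{0} + v_{7} — sig = (2; 1,2)
  • {3,9}:  v_{3} + v_{9} = 3·v_{0} + v_{4} — sig = (2; 1,3)
  • {1,3}:  v_{1} + v_{3} = 3·v_{0} + 2·v_{7} — sig = (2; 2,3)
  • {0,2,4}:  v_{0} + v_{2} + v_{4} = v_{7} — sig = (3; 1)
  • {0,4,5}:  v_{0} + v_{4} + v_{5} = v_{6} — sig = (3; 1)
  • {0,6,7}:  v_{0} + v_{6} + v_{7} = v_{3} — sig = (3; 1)
  • {5,7,9}:  v_{5} + v_{7} + v_{9} = v_{0} — sig = (3; 1)
  • {3,4,5}:  v_{3} + v_{4} + v_{5} = 2·v_{6} + v_{7} — sig = (3; 1,2)
  • {6,7,9}:  v_{6} + v_{7} + v_{9} = 2·v_{0} + v_{4} — sig = (3; 1,2)
  • {2,4,5,9}:  v_{2} + v_{4} + v_{5} + v_{9} = 0 — sig = (4; —)
  • {0,2,7,9}:  v_{0} + v_{2} + v_{7} + v_{9} = v_{1} — sig = (4; 1)

Signatures (|P|; sorted positive RHS coefficients), sorted:
{ (2; —),  (2; 1,1) ×3,  (2; 1,1,1),  (2; 1,1,2) ×2,  (2; 1,2) ×3,  (2; 1,3),  (2; 2,3),  (3; 1) ×4,  (3; 1,2) ×2,  (4; —),  (4; 1) }


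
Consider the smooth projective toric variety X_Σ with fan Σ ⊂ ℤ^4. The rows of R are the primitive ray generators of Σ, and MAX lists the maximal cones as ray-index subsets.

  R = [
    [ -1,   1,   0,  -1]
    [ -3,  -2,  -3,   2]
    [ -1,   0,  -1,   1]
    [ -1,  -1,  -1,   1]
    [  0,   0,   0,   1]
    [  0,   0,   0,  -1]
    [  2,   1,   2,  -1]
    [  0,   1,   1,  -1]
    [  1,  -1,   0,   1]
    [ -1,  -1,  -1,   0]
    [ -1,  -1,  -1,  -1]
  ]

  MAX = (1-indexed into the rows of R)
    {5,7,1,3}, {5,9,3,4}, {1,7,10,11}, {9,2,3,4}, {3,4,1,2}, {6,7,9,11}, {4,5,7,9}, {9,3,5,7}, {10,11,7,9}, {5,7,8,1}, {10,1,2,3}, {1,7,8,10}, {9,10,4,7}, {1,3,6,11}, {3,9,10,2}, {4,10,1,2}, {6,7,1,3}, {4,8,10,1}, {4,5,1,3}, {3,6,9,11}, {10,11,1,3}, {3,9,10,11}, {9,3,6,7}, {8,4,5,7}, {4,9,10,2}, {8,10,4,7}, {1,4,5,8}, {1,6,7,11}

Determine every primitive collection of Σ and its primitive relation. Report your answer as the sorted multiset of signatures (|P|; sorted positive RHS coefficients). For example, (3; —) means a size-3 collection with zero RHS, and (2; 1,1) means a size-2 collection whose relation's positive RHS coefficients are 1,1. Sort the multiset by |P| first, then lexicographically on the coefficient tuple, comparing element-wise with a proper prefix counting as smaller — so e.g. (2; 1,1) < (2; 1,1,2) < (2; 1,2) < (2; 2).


The 21 primitive collections of Σ (r=11, n=4):

  P = {1,9}:  v_{1} + v_{9} = 0  →  sig = (2; —)
  P = {5,6}:  v_{5} + v_{6} = 0  →  sig = (2; —)
  P = {2,7}:  v_{2} + v_{7} = v_{4}  →  sig = (2; 1)
  P = {4,6}:  v_{4} + v_{6} = v_{10}  →  sig = (2; 1)
  P = {5,10}:  v_{5} + v_{10} = v_{4}  →  sig = (2; 1)
  P = {5,11}:  v_{5} + v_{11} = v_{10}  →  sig = (2; 1)
  P = {6,10}:  v_{6} + v_{10} = v_{11}  →  sig = (2; 1)
  P = {3,8}:  v_{3} + v_{8} = v_{1} + v_{5}  →  sig = (2; 1,1)
  P = {8,9}:  v_{8} + v_{9} = v_{4} + v_{7}  →  sig = (2; 1,1)
  P = {6,8}:  v_{6} + v_{8} = v_{1} + v_{7} + v_{10}  →  sig = (2; 1,1,1)
  P = {8,11}:  v_{8} + v_{11} = v_{1} + v_{7} + 2·v_{10}  →  sig = (2; 1,1,2)
  P = {2,5}:  v_{2} + v_{5} = v_{3} + 2·v_{4}  →  sig = (2; 1,2)
  P = {2,6}:  v_{2} + v_{6} = v_{3} + 2·v_{10}  →  sig = (2; 1,2)
  P = {2,8}:  v_{2} + v_{8} = v_{1} + 2·v_{4}  →  sig = (2; 1,2)
  P = {2,11}:  v_{2} + v_{11} = v_{3} + 3·v_{10}  →  sig = (2; 1,3)
  P = {4,11}:  v_{4} + v_{11} = 2·v_{10}  →  sig = (2; 2)
  P = {3,7,10}:  v_{3} + v_{7} + v_{10} = 0  →  sig = (3; —)
  P = {1,4,7}:  v_{1} + v_{4} + v_{7} = v_{8}  →  sig = (3; 1)
  P = {3,4,7}:  v_{3} + v_{4} + v_{7} = v_{5}  →  sig = (3; 1)
  P = {3,4,10}:  v_{3} + v_{4} + v_{10} = v_{2}  →  sig = (3; 1)
  P = {3,7,11}:  v_{3} + v_{7} + v_{11} = v_{6}  →  sig = (3; 1)

so the primitive-relation signature multiset is
    (2; —)
    (2; —)
    (2; 1)
    (2; 1)
    (2; 1)
    (2; 1)
    (2; 1)
    (2; 1,1)
    (2; 1,1)
    (2; 1,1,1)
    (2; 1,1,2)
    (2; 1,2)
    (2; 1,2)
    (2; 1,2)
    (2; 1,3)
    (2; 2)
    (3; —)
    (3; 1)
    (3; 1)
    (3; 1)
    (3; 1)


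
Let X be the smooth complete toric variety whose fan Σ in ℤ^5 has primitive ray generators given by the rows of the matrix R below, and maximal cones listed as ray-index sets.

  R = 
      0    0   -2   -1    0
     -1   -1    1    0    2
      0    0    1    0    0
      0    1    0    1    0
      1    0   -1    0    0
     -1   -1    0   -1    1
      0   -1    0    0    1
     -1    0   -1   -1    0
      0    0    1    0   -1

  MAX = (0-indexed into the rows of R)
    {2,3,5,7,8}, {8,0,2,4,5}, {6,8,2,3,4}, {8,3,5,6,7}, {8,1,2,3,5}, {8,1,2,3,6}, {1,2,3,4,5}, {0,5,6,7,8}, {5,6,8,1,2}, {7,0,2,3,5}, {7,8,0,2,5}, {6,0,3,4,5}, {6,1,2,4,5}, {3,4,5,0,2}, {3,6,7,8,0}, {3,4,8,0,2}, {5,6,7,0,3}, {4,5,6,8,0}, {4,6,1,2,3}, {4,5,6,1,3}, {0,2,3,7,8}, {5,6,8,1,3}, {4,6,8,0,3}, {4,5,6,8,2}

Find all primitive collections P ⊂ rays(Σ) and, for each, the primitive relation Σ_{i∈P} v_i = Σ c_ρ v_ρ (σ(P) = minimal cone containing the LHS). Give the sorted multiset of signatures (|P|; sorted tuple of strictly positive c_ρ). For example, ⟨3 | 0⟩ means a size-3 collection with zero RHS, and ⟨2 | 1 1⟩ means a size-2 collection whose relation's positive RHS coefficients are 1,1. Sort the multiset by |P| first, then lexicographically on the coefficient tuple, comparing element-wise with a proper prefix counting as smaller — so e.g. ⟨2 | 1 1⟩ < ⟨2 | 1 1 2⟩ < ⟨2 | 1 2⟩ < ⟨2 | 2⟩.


Primitive collections (9):

  P = {4,7}:  v_{4} + v_{7} = v_{0} ; sig = ⟨2 | 1⟩
  P = {0,1}:  v_{0} + v_{1} = v_{3} + v_{4} + 2·v_{5} ; sig = ⟨2 | 1 1 2⟩
  P = {1,7}:  v_{1} + v_{7} = v_{3} + 2·v_{5} ; sig = ⟨2 | 1 2⟩
  P = {2,6,7}:  v_{2} + v_{6} + v_{7} = v_{5} ; sig = ⟨3 | 1⟩
  P = {0,2,6}:  v_{0} + v_{2} + v_{6} = v_{4} + v_{5} ; sig = ⟨3 | 1 1⟩
  P = {1,4,8}:  v_{1} + v_{4} + v_{8} = v_{2} + v_{6} ; sig = ⟨3 | 1 1⟩
  P = {3,4,5,8}:  v_{3} + v_{4} + v_{5} + v_{8} = 0 ; sig = ⟨4 | 0⟩
  P = {0,3,5,8}:  v_{0} + v_{3} + v_{5} + v_{8} = v_{7} ; sig = ⟨4 | 1⟩
  P = {2,3,5,6}:  v_{2} + v_{3} + v_{5} + v_{6} = v_{1} ; sig = ⟨4 | 1⟩

Sorted signature multiset PRS(X):
    ⟨2 | 1⟩
    ⟨2 | 1 1 2⟩
    ⟨2 | 1 2⟩
    ⟨3 | 1⟩
    ⟨3 | 1 1⟩
    ⟨3 | 1 1⟩
    ⟨4 | 0⟩
    ⟨4 | 1⟩
    ⟨4 | 1⟩


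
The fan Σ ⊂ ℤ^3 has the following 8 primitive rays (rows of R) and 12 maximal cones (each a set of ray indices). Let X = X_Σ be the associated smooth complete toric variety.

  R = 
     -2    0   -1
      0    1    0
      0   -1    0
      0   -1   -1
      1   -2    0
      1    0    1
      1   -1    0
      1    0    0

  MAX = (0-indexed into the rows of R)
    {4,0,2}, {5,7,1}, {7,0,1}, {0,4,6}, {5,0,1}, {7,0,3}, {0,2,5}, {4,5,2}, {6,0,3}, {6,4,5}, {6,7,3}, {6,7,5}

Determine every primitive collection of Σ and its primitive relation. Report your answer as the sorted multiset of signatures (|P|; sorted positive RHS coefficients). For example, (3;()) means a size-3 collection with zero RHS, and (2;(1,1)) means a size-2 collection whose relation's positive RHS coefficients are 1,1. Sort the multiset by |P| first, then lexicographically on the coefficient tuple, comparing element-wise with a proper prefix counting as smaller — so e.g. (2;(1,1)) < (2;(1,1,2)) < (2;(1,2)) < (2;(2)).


The 14 primitive collections of Σ (r=8, n=3):

  • {1,2}:  v_{1} + v_{2} = 0  ⇒ sig = (2;())
  • {1,4}:  v_{1} + v_{4} = v_{6}  ⇒ sig = (2;(1))
  • {1,6}:  v_{1} + v_{6} = v_{7}  ⇒ sig = (2;(1))
  • {2,6}:  v_{2} + v_{6} = v_{4}  ⇒ sig = (2;(1))
  • {2,7}:  v_{2} + v_{7} = v_{6}  ⇒ sig = (2;(1))
  • {3,5}:  v_{3} + v_{5} = v_{6}  ⇒ sig = (2;(1))
  • {1,3}:  v_{1} + v_{3} = v_{0} + 2·v_{7}  ⇒ sig = (2;(1,2))
  • {2,3}:  v_{2} + v_{3} = v_{0} + 2·v_{6}  ⇒ sig = (2;(1,2))
  • {3,4}:  v_{3} + v_{4} = v_{0} + 3·v_{6}  ⇒ sig = (2;(1,3))
  • {4,7}:  v_{4} + v_{7} = 2·v_{6}  ⇒ sig = (2;(2))
  • {0,5,7}:  v_{0} + v_{5} + v_{7} = 0  ⇒ sig = (3;())
  • {0,5,6}:  v_{0} + v_{5} + v_{6} = v_{2}  ⇒ sig = (3;(1))
  • {0,6,7}:  v_{0} + v_{6} + v_{7} = v_{3}  ⇒ sig = (3;(1))
  • {0,4,5}:  v_{0} + v_{4} + v_{5} = 2·v_{2}  ⇒ sig = (3;(2))

Signatures (|P|; sorted positive RHS coefficients), sorted:
{ (2;()),  (2;(1)) ×5,  (2;(1,2)) ×2,  (2;(1,3)),  (2;(2)),  (3;()),  (3;(1)) ×2,  (3;(2)) }


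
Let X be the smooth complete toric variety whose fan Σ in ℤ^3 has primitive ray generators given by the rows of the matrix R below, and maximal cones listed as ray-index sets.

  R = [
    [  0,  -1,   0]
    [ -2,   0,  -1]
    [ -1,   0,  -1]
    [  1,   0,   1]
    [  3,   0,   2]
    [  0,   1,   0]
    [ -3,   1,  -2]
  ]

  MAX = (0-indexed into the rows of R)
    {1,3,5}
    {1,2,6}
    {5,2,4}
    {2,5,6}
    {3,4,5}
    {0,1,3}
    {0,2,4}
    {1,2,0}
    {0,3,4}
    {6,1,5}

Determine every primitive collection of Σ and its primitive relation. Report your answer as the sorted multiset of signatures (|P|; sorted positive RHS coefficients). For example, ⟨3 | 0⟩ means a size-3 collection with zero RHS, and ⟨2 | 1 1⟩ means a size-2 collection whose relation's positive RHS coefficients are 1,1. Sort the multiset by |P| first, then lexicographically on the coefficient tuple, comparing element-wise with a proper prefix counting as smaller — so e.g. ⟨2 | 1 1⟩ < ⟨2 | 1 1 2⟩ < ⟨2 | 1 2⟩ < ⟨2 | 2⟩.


Primitive collections (7):

  • {0,5}:  v_{0} + v_{5} = 0  →  sig = ⟨2 | 0⟩
  • {2,3}:  v_{2} + v_{3} = 0  →  sig = ⟨2 | 0⟩
  • {1,4}:  v_{1} + v_{4} = v_{3}  →  sig = ⟨2 | 1⟩
  • {4,6}:  v_{4} + v_{6} = v_{5}  →  sig = ⟨2 | 1⟩
  • {0,6}:  v_{0} + v_{6} = v_{1} + v_{2}  →  sig = ⟨2 | 1 1⟩
  • {3,6}:  v_{3} + v_{6} = v_{1} + v_{5}  →  sig = ⟨2 | 1 1⟩
  • {1,2,5}:  v_{1} + v_{2} + v_{5} = v_{6}  →  sig = ⟨3 | 1⟩

Sorted signature multiset PRS(X):
    |P|=2: 6 collections, coeffs (), (), (1), (1), (1,1), (1,1)
    |P|=3: 1 collection, coeffs (1)


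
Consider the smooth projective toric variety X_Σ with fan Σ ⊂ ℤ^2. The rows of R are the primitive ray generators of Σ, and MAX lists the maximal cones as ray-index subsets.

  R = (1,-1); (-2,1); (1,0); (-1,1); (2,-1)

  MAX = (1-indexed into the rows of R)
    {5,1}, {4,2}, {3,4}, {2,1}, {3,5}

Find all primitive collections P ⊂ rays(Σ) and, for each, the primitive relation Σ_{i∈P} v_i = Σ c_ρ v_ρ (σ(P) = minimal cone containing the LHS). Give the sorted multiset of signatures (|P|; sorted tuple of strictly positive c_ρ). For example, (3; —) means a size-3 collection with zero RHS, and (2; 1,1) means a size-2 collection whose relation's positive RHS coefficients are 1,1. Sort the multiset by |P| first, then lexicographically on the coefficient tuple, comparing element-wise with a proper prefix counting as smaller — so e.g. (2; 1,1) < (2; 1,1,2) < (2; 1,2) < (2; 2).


Δ(Σ) — 5 vertices, 5 min non-faces:

  {1,4}:  v_{1} + v_{4} = 0  ⟹  sig = (2; —)
  {2,5}:  v_{2} + v_{5} = 0  ⟹  sig = (2; —)
  {1,3}:  v_{1} + v_{3} = v_{5}  ⟹  sig = (2; 1)
  {2,3}:  v_{2} + v_{3} = v_{4}  ⟹  sig = (2; 1)
  {4,5}:  v_{4} + v_{5} = v_{3}  ⟹  sig = (2; 1)

Hence PRS(X_Σ) =
{ (2; —) ×2,  (2; 1) ×3 }


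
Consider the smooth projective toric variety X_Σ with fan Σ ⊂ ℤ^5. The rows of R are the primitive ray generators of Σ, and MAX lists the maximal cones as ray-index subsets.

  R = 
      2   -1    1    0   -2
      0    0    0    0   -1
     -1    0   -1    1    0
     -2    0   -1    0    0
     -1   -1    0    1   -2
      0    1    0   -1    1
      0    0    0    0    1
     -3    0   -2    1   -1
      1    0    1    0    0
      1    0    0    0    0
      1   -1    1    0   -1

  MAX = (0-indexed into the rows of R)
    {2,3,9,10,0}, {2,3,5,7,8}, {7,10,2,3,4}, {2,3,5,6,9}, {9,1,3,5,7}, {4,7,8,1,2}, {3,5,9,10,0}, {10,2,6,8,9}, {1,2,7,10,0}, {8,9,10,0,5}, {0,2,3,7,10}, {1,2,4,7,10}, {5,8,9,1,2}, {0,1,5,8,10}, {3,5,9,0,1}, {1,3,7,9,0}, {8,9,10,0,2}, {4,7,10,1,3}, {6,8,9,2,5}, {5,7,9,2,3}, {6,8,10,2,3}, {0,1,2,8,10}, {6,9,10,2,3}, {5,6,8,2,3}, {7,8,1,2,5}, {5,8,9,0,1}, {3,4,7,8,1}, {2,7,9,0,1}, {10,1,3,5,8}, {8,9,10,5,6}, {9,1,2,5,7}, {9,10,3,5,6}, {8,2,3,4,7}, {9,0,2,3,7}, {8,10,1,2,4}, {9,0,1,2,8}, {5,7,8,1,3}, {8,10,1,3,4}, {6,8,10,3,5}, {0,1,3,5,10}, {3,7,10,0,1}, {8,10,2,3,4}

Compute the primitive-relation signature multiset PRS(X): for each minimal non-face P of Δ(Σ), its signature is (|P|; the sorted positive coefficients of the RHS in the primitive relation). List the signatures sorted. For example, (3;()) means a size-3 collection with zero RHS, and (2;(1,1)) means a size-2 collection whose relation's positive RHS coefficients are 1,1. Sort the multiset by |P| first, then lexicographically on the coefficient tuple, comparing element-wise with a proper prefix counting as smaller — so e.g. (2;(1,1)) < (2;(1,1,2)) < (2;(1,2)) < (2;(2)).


Σ has 19 primitive collections:

  • {1,6}:  v_{1} + v_{6} = 0  ⇒ sig = (2;())
  • {0,6}:  v_{0} + v_{6} = v_{9} + v_{10}  ⇒ sig = (2;(1,1))
  • {6,7}:  v_{6} + v_{7} = v_{2} + v_{3}  ⇒ sig = (2;(1,1))
  • {4,5}:  v_{4} + v_{5} = v_{1} + v_{3} + v_{8}  ⇒ sig = (2;(1,1,1))
  • {4,9}:  v_{4} + v_{9} = v_{1} + v_{2} + v_{10}  ⇒ sig = (2;(1,1,1))
  • {4,6}:  v_{4} + v_{6} = v_{2} + v_{3} + v_{8} + v_{10}  ⇒ sig = (2;(1,1,1,1))
  • {0,4}:  v_{0} + v_{4} = 2·v_{1} + v_{2} + 2·v_{10}  ⇒ sig = (2;(1,2,2))
  • {2,5,10}:  v_{2} + v_{5} + v_{10} = 0  ⇒ sig = (3;())
  • {3,8,9}:  v_{3} + v_{8} + v_{9} = 0  ⇒ sig = (3;())
  • {1,2,3}:  v_{1} + v_{2} + v_{3} = v_{7}  ⇒ sig = (3;(1))
  • {1,9,10}:  v_{1} + v_{9} + v_{10} = v_{0}  ⇒ sig = (3;(1))
  • {7,8,10}:  v_{7} + v_{8} + v_{10} = v_{4}  ⇒ sig = (3;(1))
  • {0,2,5}:  v_{0} + v_{2} + v_{5} = v_{1} + v_{9}  ⇒ sig = (3;(1,1))
  • {0,3,8}:  v_{0} + v_{3} + v_{8} = v_{1} + v_{10}  ⇒ sig = (3;(1,1))
  • {5,7,10}:  v_{5} + v_{7} + v_{10} = v_{1} + v_{3}  ⇒ sig = (3;(1,1))
  • {7,8,9}:  v_{7} + v_{8} + v_{9} = v_{1} + v_{2}  ⇒ sig = (3;(1,1))
  • {7,9,10}:  v_{7} + v_{9} + v_{10} = v_{0} + v_{2} + v_{3}  ⇒ sig = (3;(1,1,1))
  • {0,5,7}:  v_{0} + v_{5} + v_{7} = 2·v_{1} + v_{3} + v_{9}  ⇒ sig = (3;(1,1,2))
  • {0,7,8}:  v_{0} + v_{7} + v_{8} = 2·v_{1} + v_{2} + v_{10}  ⇒ sig = (3;(1,1,2))

so the primitive-relation signature multiset is
{ (2;()),  (2;(1,1)) ×2,  (2;(1,1,1)) ×2,  (2;(1,1,1,1)),  (2;(1,2,2)),  (3;()) ×2,  (3;(1)) ×3,  (3;(1,1)) ×4,  (3;(1,1,1)),  (3;(1,1,2)) ×2 }


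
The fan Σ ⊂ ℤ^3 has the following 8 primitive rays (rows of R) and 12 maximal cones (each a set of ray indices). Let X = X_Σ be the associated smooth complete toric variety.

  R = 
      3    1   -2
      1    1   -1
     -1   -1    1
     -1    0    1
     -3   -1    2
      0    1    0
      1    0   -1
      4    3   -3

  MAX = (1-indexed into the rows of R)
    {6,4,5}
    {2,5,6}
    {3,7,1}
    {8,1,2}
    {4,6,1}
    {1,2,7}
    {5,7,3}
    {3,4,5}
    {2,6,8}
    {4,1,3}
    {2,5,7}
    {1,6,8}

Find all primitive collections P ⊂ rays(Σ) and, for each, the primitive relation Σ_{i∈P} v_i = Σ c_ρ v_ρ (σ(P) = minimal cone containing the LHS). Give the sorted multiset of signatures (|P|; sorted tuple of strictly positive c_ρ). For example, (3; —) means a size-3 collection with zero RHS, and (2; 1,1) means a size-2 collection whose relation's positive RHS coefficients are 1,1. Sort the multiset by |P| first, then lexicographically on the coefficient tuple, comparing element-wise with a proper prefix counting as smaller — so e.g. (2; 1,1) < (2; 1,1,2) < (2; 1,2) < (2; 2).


Primitive collections (11):

  P={1,5}:  v_{1} + v_{5} = 0  so sig = (2; —)
  P={2,3}:  v_{2} + v_{3} = 0  so sig = (2; —)
  P={4,7}:  v_{4} + v_{7} = 0  so sig = (2; —)
  P={2,4}:  v_{2} + v_{4} = v_{6}  so sig = (2; 1)
  P={3,6}:  v_{3} + v_{6} = v_{4}  so sig = (2; 1)
  P={6,7}:  v_{6} + v_{7} = v_{2}  so sig = (2; 1)
  P={3,8}:  v_{3} + v_{8} = v_{1} + v_{6}  so sig = (2; 1,1)
  P={5,8}:  v_{5} + v_{8} = v_{2} + v_{6}  so sig = (2; 1,1)
  P={4,8}:  v_{4} + v_{8} = v_{1} + 2·v_{6}  so sig = (2; 1,2)
  P={7,8}:  v_{7} + v_{8} = v_{1} + 2·v_{2}  so sig = (2; 1,2)
  P={1,2,6}:  v_{1} + v_{2} + v_{6} = v_{8}  so sig = (3; 1)

Hence PRS(X_Σ) =
[(2; —), (2; —), (2; —), (2; 1), (2; 1), (2; 1), (2; 1,1), (2; 1,1), (2; 1,2), (2; 1,2), (3; 1)]


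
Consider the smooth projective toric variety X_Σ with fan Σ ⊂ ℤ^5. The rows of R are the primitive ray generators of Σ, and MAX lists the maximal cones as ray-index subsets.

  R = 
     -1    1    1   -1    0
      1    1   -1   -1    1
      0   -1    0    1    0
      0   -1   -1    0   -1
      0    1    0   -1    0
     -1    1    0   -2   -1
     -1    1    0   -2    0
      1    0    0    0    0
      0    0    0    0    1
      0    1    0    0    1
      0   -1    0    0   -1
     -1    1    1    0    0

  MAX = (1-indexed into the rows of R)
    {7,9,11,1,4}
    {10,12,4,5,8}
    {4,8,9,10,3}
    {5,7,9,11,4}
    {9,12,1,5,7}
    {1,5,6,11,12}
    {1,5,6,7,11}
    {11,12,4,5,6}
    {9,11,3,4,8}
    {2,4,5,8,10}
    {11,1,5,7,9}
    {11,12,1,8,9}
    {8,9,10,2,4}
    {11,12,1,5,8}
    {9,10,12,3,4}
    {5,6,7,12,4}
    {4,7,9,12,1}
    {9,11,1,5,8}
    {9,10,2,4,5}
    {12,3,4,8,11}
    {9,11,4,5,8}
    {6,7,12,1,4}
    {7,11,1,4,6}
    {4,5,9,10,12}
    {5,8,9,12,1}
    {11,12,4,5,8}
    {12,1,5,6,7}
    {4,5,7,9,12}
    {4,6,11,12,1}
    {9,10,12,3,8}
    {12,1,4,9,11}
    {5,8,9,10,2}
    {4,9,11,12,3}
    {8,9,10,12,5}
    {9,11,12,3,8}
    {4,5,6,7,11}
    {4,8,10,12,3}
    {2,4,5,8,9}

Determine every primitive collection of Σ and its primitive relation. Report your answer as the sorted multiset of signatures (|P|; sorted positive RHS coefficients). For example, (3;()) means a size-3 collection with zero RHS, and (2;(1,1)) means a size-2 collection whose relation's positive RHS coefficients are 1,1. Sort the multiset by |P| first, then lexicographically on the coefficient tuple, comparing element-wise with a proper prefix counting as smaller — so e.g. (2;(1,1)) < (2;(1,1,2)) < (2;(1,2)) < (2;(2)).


23 minimal non-faces of Δ(Σ) (on 12 rays):

  {3,5}:  v_{3} + v_{5} = 0  →  sig = (2;())
  {10,11}:  v_{10} + v_{11} = 0  →  sig = (2;())
  {6,9}:  v_{6} + v_{9} = v_{7}  →  sig = (2;(1))
  {2,12}:  v_{2} + v_{12} = v_{5} + v_{10}  →  sig = (2;(1,1))
  {3,6}:  v_{3} + v_{6} = v_{1} + v_{4}  →  sig = (2;(1,1))
  {1,3}:  v_{1} + v_{3} = v_{9} + v_{11} + v_{12}  →  sig = (2;(1,1,1))
  {1,10}:  v_{1} + v_{10} = v_{5} + v_{9} + v_{12}  →  sig = (2;(1,1,1))
  {3,7}:  v_{3} + v_{7} = v_{1} + v_{4} + v_{9}  →  sig = (2;(1,1,1))
  {2,3}:  v_{2} + v_{3} = v_{4} + v_{8} + v_{9} + v_{10}  →  sig = (2;(1,1,1,1))
  {2,11}:  v_{2} + v_{11} = v_{4} + v_{5} + v_{8} + v_{9}  →  sig = (2;(1,1,1,1))
  {6,10}:  v_{6} + v_{10} = v_{4} + 2·v_{5} + v_{9} + v_{12}  →  sig = (2;(1,1,1,2))
  {7,8}:  v_{7} + v_{8} = 2·v_{5} + v_{9} + v_{11}  →  sig = (2;(1,1,2))
  {7,10}:  v_{7} + v_{10} = v_{4} + 2·v_{5} + 2·v_{9} + v_{12}  →  sig = (2;(1,1,2,2))
  {2,6}:  v_{2} + v_{6} = v_{4} + 3·v_{5} + v_{9}  →  sig = (2;(1,1,3))
  {1,2}:  v_{1} + v_{2} = 2·v_{5} + v_{9}  →  sig = (2;(1,2))
  {6,8}:  v_{6} + v_{8} = 2·v_{5} + v_{11}  →  sig = (2;(1,2))
  {2,7}:  v_{2} + v_{7} = v_{4} + 3·v_{5} + 2·v_{9}  →  sig = (2;(1,2,3))
  {1,4,5}:  v_{1} + v_{4} + v_{5} = v_{6}  →  sig = (3;(1))
  {1,4,8}:  v_{1} + v_{4} + v_{8} = v_{5} + v_{11}  →  sig = (3;(1,1))
  {7,11,12}:  v_{7} + v_{11} + v_{12} = 2·v_{1} + v_{4}  →  sig = (3;(1,2))
  {4,8,9,12}:  v_{4} + v_{8} + v_{9} + v_{12} = 0  →  sig = (4;())
  {5,9,11,12}:  v_{5} + v_{9} + v_{11} + v_{12} = v_{1}  →  sig = (4;(1))
  {4,5,8,9,10}:  v_{4} + v_{5} + v_{8} + v_{9} + v_{10} = v_{2}  →  sig = (5;(1))

Sorted signature multiset PRS(X):
[(2;()), (2;()), (2;(1)), (2;(1,1)), (2;(1,1)), (2;(1,1,1)), (2;(1,1,1)), (2;(1,1,1)), (2;(1,1,1,1)), (2;(1,1,1,1)), (2;(1,1,1,2)), (2;(1,1,2)), (2;(1,1,2,2)), (2;(1,1,3)), (2;(1,2)), (2;(1,2)), (2;(1,2,3)), (3;(1)), (3;(1,1)), (3;(1,2)), (4;()), (4;(1)), (5;(1))]


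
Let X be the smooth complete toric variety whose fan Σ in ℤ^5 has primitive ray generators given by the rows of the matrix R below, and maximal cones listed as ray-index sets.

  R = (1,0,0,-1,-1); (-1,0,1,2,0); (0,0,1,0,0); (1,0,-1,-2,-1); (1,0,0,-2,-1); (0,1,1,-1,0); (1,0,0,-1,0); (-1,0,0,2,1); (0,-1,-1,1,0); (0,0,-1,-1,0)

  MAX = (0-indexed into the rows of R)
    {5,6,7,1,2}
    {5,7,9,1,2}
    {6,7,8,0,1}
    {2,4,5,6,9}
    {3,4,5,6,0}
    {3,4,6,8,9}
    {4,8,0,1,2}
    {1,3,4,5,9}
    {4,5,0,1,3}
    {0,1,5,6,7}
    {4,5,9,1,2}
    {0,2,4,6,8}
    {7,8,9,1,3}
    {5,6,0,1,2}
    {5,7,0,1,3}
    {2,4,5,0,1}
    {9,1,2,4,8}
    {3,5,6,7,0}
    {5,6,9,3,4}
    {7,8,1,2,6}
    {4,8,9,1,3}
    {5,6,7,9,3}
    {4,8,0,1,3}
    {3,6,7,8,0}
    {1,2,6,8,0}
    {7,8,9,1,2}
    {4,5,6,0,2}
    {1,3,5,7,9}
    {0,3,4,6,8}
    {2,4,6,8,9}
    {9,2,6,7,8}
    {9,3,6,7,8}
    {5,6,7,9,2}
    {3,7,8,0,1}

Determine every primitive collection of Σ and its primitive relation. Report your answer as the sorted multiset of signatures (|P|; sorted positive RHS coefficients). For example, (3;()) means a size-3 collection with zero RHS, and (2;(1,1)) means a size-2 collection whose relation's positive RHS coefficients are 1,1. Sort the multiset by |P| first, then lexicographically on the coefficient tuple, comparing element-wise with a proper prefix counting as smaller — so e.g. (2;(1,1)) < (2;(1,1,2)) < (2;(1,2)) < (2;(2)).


Minimal non-faces — 8 found among 10 rays, 34 max cones:

  P={4,7}:  v_{4} + v_{7} = 0  →  sig = (2;())
  P={5,8}:  v_{5} + v_{8} = 0  →  sig = (2;())
  P={0,9}:  v_{0} + v_{9} = v_{3}  →  sig = (2;(1))
  P={2,3}:  v_{2} + v_{3} = v_{4}  →  sig = (2;(1))
  P={1,6,9}:  v_{1} + v_{6} + v_{9} = 0  →  sig = (3;())
  P={1,3,6}:  v_{1} + v_{3} + v_{6} = v_{0}  →  sig = (3;(1))
  P={0,2,7}:  v_{0} + v_{2} + v_{7} = v_{1} + v_{6}  →  sig = (3;(1,1))
  P={1,4,6}:  v_{1} + v_{4} + v_{6} = v_{0} + v_{2}  →  sig = (3;(1,1))

Signatures (|P|; sorted positive RHS coefficients), sorted:
[(2;()), (2;()), (2;(1)), (2;(1)), (3;()), (3;(1)), (3;(1,1)), (3;(1,1))]


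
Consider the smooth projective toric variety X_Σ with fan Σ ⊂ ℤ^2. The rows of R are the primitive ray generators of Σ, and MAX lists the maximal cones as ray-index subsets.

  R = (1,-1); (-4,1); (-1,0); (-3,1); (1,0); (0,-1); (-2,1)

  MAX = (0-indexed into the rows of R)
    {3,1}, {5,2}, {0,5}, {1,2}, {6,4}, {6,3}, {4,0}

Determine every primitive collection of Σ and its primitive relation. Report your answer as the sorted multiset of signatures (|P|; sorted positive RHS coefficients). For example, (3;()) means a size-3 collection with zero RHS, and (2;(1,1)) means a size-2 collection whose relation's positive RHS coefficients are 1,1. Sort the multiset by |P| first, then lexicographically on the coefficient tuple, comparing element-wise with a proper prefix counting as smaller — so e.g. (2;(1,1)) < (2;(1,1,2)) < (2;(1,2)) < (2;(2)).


14 collections generate NE(X_Σ); each relation:

  P={2,4}:  v_{2} + v_{4} = 0  ⇒ sig = (2;())
  P={0,2}:  v_{0} + v_{2} = v_{5}  ⇒ sig = (2;(1))
  P={0,6}:  v_{0} + v_{6} = v_{2}  ⇒ sig = (2;(1))
  P={1,4}:  v_{1} + v_{4} = v_{3}  ⇒ sig = (2;(1))
  P={2,3}:  v_{2} + v_{3} = v_{1}  ⇒ sig = (2;(1))
  P={2,6}:  v_{2} + v_{6} = v_{3}  ⇒ sig = (2;(1))
  P={3,4}:  v_{3} + v_{4} = v_{6}  ⇒ sig = (2;(1))
  P={4,5}:  v_{4} + v_{5} = v_{0}  ⇒ sig = (2;(1))
  P={0,3}:  v_{0} + v_{3} = 2·v_{2}  ⇒ sig = (2;(2))
  P={1,6}:  v_{1} + v_{6} = 2·v_{3}  ⇒ sig = (2;(2))
  P={5,6}:  v_{5} + v_{6} = 2·v_{2}  ⇒ sig = (2;(2))
  P={0,1}:  v_{0} + v_{1} = 3·v_{2}  ⇒ sig = (2;(3))
  P={3,5}:  v_{3} + v_{5} = 3·v_{2}  ⇒ sig = (2;(3))
  P={1,5}:  v_{1} + v_{5} = 4·v_{2}  ⇒ sig = (2;(4))

Hence PRS(X_Σ) =
{ (2;()),  (2;(1)) ×7,  (2;(2)) ×3,  (2;(3)) ×2,  (2;(4)) }


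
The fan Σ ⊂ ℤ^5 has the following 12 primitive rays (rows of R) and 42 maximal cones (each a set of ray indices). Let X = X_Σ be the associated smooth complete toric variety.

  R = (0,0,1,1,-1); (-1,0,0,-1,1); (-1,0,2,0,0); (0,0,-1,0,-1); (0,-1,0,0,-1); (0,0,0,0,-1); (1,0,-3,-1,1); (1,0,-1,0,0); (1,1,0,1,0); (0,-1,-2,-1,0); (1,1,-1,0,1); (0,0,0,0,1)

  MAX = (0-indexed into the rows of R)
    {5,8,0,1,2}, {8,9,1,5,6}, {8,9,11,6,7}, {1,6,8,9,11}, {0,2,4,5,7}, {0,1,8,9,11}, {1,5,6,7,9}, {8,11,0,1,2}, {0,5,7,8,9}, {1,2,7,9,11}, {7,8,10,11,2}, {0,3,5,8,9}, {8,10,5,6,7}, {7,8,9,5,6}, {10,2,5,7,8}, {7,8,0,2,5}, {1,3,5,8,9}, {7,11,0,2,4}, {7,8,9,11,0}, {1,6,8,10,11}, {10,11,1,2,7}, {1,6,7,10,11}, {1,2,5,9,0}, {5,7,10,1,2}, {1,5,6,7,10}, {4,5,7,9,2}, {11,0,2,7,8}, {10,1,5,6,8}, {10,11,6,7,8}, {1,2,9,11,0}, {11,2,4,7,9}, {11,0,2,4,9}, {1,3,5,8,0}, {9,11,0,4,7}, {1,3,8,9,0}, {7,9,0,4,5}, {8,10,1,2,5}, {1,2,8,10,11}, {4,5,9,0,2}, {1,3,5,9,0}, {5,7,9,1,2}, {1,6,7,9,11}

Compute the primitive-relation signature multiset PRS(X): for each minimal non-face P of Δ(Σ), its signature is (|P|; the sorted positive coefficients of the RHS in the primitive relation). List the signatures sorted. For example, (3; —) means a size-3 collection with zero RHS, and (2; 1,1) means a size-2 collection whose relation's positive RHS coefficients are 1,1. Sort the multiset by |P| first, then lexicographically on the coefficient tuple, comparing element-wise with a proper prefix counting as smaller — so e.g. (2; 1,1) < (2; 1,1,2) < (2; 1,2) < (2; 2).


Primitive collections (20):

  P = {5,11}:  v_{5} + v_{11} = 0  so sig = (2; —)
  P = {0,10}:  v_{0} + v_{10} = v_{8}  so sig = (2; 1)
  P = {4,10}:  v_{4} + v_{10} = v_{7}  so sig = (2; 1)
  P = {9,10}:  v_{9} + v_{10} = v_{6}  so sig = (2; 1)
  P = {0,6}:  v_{0} + v_{6} = v_{8} + v_{9}  so sig = (2; 1,1)
  P = {1,4}:  v_{1} + v_{4} = v_{2} + v_{9}  so sig = (2; 1,1)
  P = {2,6}:  v_{2} + v_{6} = v_{1} + v_{7}  so sig = (2; 1,1)
  P = {4,6}:  v_{4} + v_{6} = v_{7} + v_{9}  so sig = (2; 1,1)
  P = {4,8}:  v_{4} + v_{8} = v_{0} + v_{7}  so sig = (2; 1,1)
  P = {2,3}:  v_{2} + v_{3} = v_{0} + v_{1} + v_{5}  so sig = (2; 1,1,1)
  P = {3,4}:  v_{3} + v_{4} = v_{0} + v_{5} + v_{9}  so sig = (2; 1,1,1)
  P = {3,7}:  v_{3} + v_{7} = v_{5} + v_{8} + v_{9}  so sig = (2; 1,1,1)
  P = {3,11}:  v_{3} + v_{11} = v_{0} + v_{1} + v_{8} + v_{9}  so sig = (2; 1,1,1,1)
  P = {3,10}:  v_{3} + v_{10} = v_{1} + v_{5} + 2·v_{8} + v_{9}  so sig = (2; 1,1,1,2)
  P = {3,6}:  v_{3} + v_{6} = v_{1} + v_{5} + 2·v_{8} + 2·v_{9}  so sig = (2; 1,1,2,2)
  P = {0,1,7}:  v_{0} + v_{1} + v_{7} = 0  so sig = (3; —)
  P = {2,8,9}:  v_{2} + v_{8} + v_{9} = 0  so sig = (3; —)
  P = {1,7,8}:  v_{1} + v_{7} + v_{8} = v_{10}  so sig = (3; 1)
  P = {0,2,7,9}:  v_{0} + v_{2} + v_{7} + v_{9} = v_{4}  so sig = (4; 1)
  P = {0,1,5,8,9}:  v_{0} + v_{1} + v_{5} + v_{8} + v_{9} = v_{3}  so sig = (5; 1)

Hence PRS(X_Σ) =
{ (2; —),  (2; 1) ×3,  (2; 1,1) ×5,  (2; 1,1,1) ×3,  (2; 1,1,1,1),  (2; 1,1,1,2),  (2; 1,1,2,2),  (3; —) ×2,  (3; 1),  (4; 1),  (5; 1) }
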